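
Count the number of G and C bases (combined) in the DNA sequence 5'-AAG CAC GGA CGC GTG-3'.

Base counts: A=4, C=4, T=1, G=6
G+C = 6 + 4 = 10

10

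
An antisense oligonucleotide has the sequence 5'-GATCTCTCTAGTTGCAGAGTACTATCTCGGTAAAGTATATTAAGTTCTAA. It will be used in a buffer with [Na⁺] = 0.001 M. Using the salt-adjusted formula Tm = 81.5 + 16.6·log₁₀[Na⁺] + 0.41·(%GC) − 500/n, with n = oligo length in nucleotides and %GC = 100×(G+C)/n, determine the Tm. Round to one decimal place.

Length n = 50. Base counts: C=8, T=18, A=15, G=9
G+C = 17, so %GC = 17/50 × 100 = 34%
Salt term: 16.6 × (-3) = -49.8
GC term: 0.41 × 34 = 13.94; length term: −500/50 = −10
Tm = 81.5 + (-49.8) + 13.94 − 10 = 35.64 → 35.6°C

35.6°C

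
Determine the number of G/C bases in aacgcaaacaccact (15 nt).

7

Scanning the sequence gives C=6, T=1, A=7, G=1.
Total G or C: 1 + 6 = 7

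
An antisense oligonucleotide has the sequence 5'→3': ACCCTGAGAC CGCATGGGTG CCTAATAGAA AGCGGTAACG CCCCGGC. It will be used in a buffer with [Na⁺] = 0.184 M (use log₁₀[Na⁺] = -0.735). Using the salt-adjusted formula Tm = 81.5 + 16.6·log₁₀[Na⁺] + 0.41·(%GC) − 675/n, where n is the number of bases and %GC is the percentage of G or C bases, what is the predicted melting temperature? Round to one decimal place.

80.2°C

Length n = 47. Base counts: T=6, G=14, C=15, A=12
G+C = 29, so %GC = 29/47 × 100 = 61.702%
Salt term: 16.6 × (-0.735) = -12.201
GC term: 0.41 × 61.702 = 25.298; length term: −675/47 = −14.362
Tm = 81.5 + (-12.201) + 25.298 − 14.362 = 80.235 → 80.2°C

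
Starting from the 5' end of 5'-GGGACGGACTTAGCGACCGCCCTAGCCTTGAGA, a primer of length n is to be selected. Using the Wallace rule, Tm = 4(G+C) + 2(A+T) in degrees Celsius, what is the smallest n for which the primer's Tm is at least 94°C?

n = 28

First 27 bases: GGGACGGACTTAGCGACCGCCCTAGCC → Tm = 92°C (< 94°C)
First 28 bases: GGGACGGACTTAGCGACCGCCCTAGCCT → Tm = 94°C (≥ 94°C)
Each additional base adds 2°C (A/T) or 4°C (G/C), so Tm is non-decreasing in n; n = 28 is the first length to reach 94°C.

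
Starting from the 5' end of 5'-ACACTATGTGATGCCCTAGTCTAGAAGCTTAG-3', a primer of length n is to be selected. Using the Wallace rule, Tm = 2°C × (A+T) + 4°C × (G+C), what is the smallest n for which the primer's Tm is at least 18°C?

First 6 bases: ACACTA → Tm = 16°C (< 18°C)
First 7 bases: ACACTAT → Tm = 18°C (≥ 18°C)
Each additional base adds 2°C (A/T) or 4°C (G/C), so Tm is non-decreasing in n; n = 7 is the first length to reach 18°C.

n = 7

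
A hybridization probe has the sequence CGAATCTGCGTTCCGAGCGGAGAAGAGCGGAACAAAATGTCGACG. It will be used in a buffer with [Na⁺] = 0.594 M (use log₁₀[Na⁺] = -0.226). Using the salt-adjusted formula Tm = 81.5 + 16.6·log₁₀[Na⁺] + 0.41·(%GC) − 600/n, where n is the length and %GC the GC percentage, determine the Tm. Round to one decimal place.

87.2°C

Length n = 45. T=6, C=10, G=15, A=14
G+C = 25, so %GC = 25/45 × 100 = 55.556%
Salt term: 16.6 × (-0.226) = -3.752
GC term: 0.41 × 55.556 = 22.778; length term: −600/45 = −13.333
Tm = 81.5 + (-3.752) + 22.778 − 13.333 = 87.193 → 87.2°C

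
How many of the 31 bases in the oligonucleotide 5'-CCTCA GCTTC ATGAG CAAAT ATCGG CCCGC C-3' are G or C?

18

Base counts: C=12, G=6, A=7, T=6
G+C = 6 + 12 = 18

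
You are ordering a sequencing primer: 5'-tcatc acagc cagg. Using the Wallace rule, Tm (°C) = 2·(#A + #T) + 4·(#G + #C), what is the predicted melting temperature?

Base counts: G=3, A=4, C=5, T=2
AT pairs contribute 6, GC pairs contribute 8.
Tm = 4·8 + 2·6 = 32 + 12 = 44°C

44°C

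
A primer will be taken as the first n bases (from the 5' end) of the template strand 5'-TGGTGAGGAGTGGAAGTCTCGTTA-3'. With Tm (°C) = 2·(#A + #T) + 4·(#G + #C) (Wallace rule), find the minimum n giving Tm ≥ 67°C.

n = 22

First 21 bases: TGGTGAGGAGTGGAAGTCTCG → Tm = 66°C (< 67°C)
First 22 bases: TGGTGAGGAGTGGAAGTCTCGT → Tm = 68°C (≥ 67°C)
Each additional base adds 2°C (A/T) or 4°C (G/C), so Tm is non-decreasing in n; n = 22 is the first length to reach 67°C.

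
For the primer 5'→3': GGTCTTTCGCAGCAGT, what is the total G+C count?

9

Counting bases: A=2, C=4, T=5, G=5
Total G or C: 5 + 4 = 9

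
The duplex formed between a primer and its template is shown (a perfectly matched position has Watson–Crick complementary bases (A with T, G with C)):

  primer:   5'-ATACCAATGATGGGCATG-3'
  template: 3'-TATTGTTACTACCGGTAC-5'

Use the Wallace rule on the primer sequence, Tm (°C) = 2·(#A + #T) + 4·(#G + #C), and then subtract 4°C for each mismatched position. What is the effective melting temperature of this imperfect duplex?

44°C

Primer base counts: A=6, T=4, G=5, C=3 → A+T=10, G+C=8
Perfect-match Tm = 2(10) + 4(8) = 20 + 32 = 52°C
Mismatches (positions where the bases are not complementary): 2 (at positions 4, 14)
Effective Tm = 52 − 2×4 = 52 − 8 = 44°C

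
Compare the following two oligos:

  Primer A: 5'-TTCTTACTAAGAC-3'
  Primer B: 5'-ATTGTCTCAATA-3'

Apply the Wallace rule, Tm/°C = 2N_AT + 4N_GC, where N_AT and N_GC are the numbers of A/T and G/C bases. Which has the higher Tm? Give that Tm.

Primer A: A+T=9, G+C=4 → Tm = 2(9)+4(4) = 34°C
Primer B: A+T=9, G+C=3 → Tm = 2(9)+4(3) = 30°C
34°C vs 30°C → primer A is higher.

Primer A, 34°C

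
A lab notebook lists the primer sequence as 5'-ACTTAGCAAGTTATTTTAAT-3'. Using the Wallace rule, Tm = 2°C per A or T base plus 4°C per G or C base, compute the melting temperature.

A=7, C=2, G=2, T=9
A+T = 16, G+C = 4
Tm = 2(16) + 4(4) = 32 + 16 = 48°C

48°C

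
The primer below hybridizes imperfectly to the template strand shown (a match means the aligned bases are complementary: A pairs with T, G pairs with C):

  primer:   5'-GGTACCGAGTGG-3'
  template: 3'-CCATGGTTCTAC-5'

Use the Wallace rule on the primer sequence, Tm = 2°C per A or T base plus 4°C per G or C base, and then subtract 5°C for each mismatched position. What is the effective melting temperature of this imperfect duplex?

25°C

Primer base counts: A=2, T=2, G=6, C=2 → A+T=4, G+C=8
Perfect-match Tm = 2(4) + 4(8) = 8 + 32 = 40°C
Mismatches (positions where the bases are not complementary): 3 (at positions 7, 10, 11)
Effective Tm = 40 − 3×5 = 40 − 15 = 25°C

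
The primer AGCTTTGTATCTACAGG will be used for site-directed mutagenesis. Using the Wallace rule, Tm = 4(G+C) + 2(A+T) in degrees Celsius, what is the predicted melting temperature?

48°C

Counting bases: A=4, T=6, G=4, C=3
A+T = 10, G+C = 7
Tm = 4·7 + 2·10 = 28 + 20 = 48°C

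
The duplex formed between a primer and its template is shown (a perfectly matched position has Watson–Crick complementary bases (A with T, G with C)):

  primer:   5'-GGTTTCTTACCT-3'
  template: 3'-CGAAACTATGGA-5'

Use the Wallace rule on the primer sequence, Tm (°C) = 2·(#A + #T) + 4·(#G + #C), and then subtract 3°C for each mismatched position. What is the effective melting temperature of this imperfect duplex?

25°C

Primer base counts: A=1, T=6, G=2, C=3 → A+T=7, G+C=5
Perfect-match Tm = 2(7) + 4(5) = 14 + 20 = 34°C
Mismatches (positions where the bases are not complementary): 3 (at positions 2, 6, 7)
Effective Tm = 34 − 3×3 = 34 − 9 = 25°C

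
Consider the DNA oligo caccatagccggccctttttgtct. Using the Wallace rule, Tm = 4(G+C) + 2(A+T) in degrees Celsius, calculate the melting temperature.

Scanning the sequence gives T=8, A=3, C=9, G=4.
AT pairs contribute 11, GC pairs contribute 13.
Tm = 2(11) + 4(13) = 22 + 52 = 74°C

74°C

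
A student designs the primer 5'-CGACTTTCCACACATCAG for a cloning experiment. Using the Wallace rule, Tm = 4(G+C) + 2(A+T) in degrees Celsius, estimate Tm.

54°C

Base counts: T=4, G=2, A=5, C=7
So N_AT = 9 and N_GC = 9.
Tm = 4·9 + 2·9 = 36 + 18 = 54°C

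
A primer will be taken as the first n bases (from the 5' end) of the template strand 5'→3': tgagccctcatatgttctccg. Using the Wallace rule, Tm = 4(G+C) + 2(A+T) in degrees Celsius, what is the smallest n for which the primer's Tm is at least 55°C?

First 18 bases: TGAGCCCTCATATGTTCT → Tm = 52°C (< 55°C)
First 19 bases: TGAGCCCTCATATGTTCTC → Tm = 56°C (≥ 55°C)
Since every base adds ≥2°C, Tm only increases with n, so the threshold is first crossed at n = 19.

n = 19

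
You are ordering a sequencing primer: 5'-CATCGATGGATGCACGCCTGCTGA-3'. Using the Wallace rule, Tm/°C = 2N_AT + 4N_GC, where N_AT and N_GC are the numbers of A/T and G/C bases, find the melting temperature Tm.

76°C

Base counts: C=7, A=5, G=7, T=5
A+T = 10, G+C = 14
Tm = 4·14 + 2·10 = 56 + 20 = 76°C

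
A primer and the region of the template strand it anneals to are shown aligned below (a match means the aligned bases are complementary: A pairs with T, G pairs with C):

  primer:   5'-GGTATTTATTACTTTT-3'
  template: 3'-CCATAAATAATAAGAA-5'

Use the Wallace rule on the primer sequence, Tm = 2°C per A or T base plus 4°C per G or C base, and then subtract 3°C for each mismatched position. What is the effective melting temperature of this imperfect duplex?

Primer base counts: A=3, T=10, G=2, C=1 → A+T=13, G+C=3
Perfect-match Tm = 2(13) + 4(3) = 26 + 12 = 38°C
Mismatches (positions where the bases are not complementary): 2 (at positions 12, 14)
Effective Tm = 38 − 2×3 = 38 − 6 = 32°C

32°C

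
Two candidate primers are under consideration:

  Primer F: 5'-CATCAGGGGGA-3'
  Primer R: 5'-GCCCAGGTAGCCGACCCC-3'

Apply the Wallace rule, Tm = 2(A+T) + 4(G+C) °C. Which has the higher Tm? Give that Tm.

Primer R, 64°C

Primer F: A+T=4, G+C=7 → Tm = 2(4)+4(7) = 36°C
Primer R: A+T=4, G+C=14 → Tm = 2(4)+4(14) = 64°C
36°C vs 64°C → primer R is higher.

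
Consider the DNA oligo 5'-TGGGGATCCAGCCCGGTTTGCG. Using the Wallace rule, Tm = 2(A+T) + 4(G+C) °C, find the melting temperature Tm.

T=5, C=6, G=9, A=2
A+T = 7, G+C = 15
Tm = 2(7) + 4(15) = 14 + 60 = 74°C

74°C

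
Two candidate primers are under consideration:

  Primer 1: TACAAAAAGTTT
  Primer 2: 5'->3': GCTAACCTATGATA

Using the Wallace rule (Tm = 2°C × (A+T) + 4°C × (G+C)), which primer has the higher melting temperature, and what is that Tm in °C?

Primer 2, 38°C

Primer 1: A+T=10, G+C=2 → Tm = 2(10)+4(2) = 28°C
Primer 2: A+T=9, G+C=5 → Tm = 2(9)+4(5) = 38°C
28°C vs 38°C → primer 2 is higher.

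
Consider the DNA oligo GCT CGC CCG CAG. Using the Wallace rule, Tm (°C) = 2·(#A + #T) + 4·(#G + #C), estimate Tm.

Base counts: G=4, C=6, A=1, T=1
AT pairs contribute 2, GC pairs contribute 10.
Tm = 4·10 + 2·2 = 40 + 4 = 44°C

44°C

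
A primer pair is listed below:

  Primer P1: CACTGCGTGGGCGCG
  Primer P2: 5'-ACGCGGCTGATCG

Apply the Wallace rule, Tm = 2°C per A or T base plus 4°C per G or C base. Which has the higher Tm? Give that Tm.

Primer P1, 54°C

Primer P1: A+T=3, G+C=12 → Tm = 2(3)+4(12) = 54°C
Primer P2: A+T=4, G+C=9 → Tm = 2(4)+4(9) = 44°C
54°C vs 44°C → primer P1 is higher.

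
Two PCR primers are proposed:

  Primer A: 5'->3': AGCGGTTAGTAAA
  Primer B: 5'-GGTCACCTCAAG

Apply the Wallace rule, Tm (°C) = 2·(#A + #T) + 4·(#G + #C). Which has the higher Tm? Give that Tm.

Primer B, 38°C

Primer A: A+T=8, G+C=5 → Tm = 2(8)+4(5) = 36°C
Primer B: A+T=5, G+C=7 → Tm = 2(5)+4(7) = 38°C
36°C vs 38°C → primer B is higher.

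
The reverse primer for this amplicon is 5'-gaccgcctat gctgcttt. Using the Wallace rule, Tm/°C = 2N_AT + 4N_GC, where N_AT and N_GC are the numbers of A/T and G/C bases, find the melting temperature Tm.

A=2, T=6, G=4, C=6
A+T = 8, G+C = 10
Tm = 2(8) + 4(10) = 16 + 40 = 56°C

56°C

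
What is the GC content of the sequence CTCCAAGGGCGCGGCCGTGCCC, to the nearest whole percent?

82%

Base counts: T=2, C=10, A=2, G=8
G+C = 8 + 10 = 18 out of 22 bases
%GC = 18/22 × 100 = 81.82% ≈ 82%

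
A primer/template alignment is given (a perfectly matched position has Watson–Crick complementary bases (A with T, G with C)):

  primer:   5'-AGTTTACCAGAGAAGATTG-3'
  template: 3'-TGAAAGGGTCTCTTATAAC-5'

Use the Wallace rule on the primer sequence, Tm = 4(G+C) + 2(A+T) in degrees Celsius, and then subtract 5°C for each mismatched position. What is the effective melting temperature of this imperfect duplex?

Primer base counts: A=7, T=5, G=5, C=2 → A+T=12, G+C=7
Perfect-match Tm = 2(12) + 4(7) = 24 + 28 = 52°C
Mismatches (positions where the bases are not complementary): 3 (at positions 2, 6, 15)
Effective Tm = 52 − 3×5 = 52 − 15 = 37°C

37°C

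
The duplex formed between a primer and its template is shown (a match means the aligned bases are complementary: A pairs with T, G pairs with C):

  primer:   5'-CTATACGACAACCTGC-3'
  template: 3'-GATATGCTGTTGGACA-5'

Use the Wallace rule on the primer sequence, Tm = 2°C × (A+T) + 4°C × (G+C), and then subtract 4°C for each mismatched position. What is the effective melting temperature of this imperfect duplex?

44°C

Primer base counts: A=5, T=3, G=2, C=6 → A+T=8, G+C=8
Perfect-match Tm = 2(8) + 4(8) = 16 + 32 = 48°C
Mismatches (positions where the bases are not complementary): 1 (at position 16)
Effective Tm = 48 − 1×4 = 48 − 4 = 44°C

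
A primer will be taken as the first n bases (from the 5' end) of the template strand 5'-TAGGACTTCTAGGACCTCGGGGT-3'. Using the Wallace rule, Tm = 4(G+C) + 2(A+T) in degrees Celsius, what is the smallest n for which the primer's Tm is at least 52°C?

First 17 bases: TAGGACTTCTAGGACCT → Tm = 50°C (< 52°C)
First 18 bases: TAGGACTTCTAGGACCTC → Tm = 54°C (≥ 52°C)
Each additional base adds 2°C (A/T) or 4°C (G/C), so Tm is non-decreasing in n; n = 18 is the first length to reach 52°C.

n = 18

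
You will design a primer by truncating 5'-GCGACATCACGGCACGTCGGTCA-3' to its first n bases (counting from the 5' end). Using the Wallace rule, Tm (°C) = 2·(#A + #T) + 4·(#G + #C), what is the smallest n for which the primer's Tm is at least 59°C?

n = 18

First 17 bases: GCGACATCACGGCACGT → Tm = 56°C (< 59°C)
First 18 bases: GCGACATCACGGCACGTC → Tm = 60°C (≥ 59°C)
Each additional base adds 2°C (A/T) or 4°C (G/C), so Tm is non-decreasing in n; n = 18 is the first length to reach 59°C.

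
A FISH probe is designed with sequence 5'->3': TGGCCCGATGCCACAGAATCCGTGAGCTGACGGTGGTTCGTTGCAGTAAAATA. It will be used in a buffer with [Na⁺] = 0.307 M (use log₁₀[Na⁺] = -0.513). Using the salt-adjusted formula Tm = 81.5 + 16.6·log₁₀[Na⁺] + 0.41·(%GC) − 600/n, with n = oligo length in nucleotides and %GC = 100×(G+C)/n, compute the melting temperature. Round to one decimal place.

Length n = 53. C=12, T=12, A=13, G=16
G+C = 28, so %GC = 28/53 × 100 = 52.83%
Salt term: 16.6 × (-0.513) = -8.516
GC term: 0.41 × 52.83 = 21.66; length term: −600/53 = −11.321
Tm = 81.5 + (-8.516) + 21.66 − 11.321 = 83.323 → 83.3°C

83.3°C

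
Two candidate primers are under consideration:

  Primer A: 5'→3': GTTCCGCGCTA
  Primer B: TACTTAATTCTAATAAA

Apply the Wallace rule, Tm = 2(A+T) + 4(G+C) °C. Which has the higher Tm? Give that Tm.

Primer A: A+T=4, G+C=7 → Tm = 2(4)+4(7) = 36°C
Primer B: A+T=15, G+C=2 → Tm = 2(15)+4(2) = 38°C
36°C vs 38°C → primer B is higher.

Primer B, 38°C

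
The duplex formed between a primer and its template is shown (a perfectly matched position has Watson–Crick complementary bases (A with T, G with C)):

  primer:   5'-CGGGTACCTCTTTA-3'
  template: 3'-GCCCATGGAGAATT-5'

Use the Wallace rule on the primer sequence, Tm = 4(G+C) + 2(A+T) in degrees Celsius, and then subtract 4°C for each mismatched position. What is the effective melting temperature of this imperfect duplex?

Primer base counts: A=2, T=5, G=3, C=4 → A+T=7, G+C=7
Perfect-match Tm = 2(7) + 4(7) = 14 + 28 = 42°C
Mismatches (positions where the bases are not complementary): 1 (at position 13)
Effective Tm = 42 − 1×4 = 42 − 4 = 38°C

38°C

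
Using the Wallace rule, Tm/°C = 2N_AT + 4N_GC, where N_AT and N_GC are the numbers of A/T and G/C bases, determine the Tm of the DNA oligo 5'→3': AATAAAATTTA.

22°C

Base counts: T=4, G=0, A=7, C=0
A+T = 11, G+C = 0
Tm = 2(11) + 4(0) = 22 + 0 = 22°C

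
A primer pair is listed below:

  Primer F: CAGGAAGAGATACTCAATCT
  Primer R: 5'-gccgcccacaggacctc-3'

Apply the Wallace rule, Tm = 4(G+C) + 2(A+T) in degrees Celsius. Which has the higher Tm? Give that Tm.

Primer R, 60°C

Primer F: A+T=12, G+C=8 → Tm = 2(12)+4(8) = 56°C
Primer R: A+T=4, G+C=13 → Tm = 2(4)+4(13) = 60°C
56°C vs 60°C → primer R is higher.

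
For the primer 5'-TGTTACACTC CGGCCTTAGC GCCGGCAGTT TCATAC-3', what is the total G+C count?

Base counts: A=6, G=8, T=10, C=12
G+C = 8 + 12 = 20

20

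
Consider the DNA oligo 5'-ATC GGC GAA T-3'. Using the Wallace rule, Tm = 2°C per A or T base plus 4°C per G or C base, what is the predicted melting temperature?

T=2, G=3, A=3, C=2
So N_AT = 5 and N_GC = 5.
Tm = 2(5) + 4(5) = 10 + 20 = 30°C

30°C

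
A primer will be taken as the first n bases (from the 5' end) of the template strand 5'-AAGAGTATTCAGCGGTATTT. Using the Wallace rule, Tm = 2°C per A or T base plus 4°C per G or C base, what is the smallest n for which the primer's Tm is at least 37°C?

n = 14

First 13 bases: AAGAGTATTCAGC → Tm = 36°C (< 37°C)
First 14 bases: AAGAGTATTCAGCG → Tm = 40°C (≥ 37°C)
Each additional base adds 2°C (A/T) or 4°C (G/C), so Tm is non-decreasing in n; n = 14 is the first length to reach 37°C.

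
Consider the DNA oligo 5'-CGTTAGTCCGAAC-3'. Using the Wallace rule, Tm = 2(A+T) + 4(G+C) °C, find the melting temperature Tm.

40°C

Scanning the sequence gives T=3, G=3, A=3, C=4.
A+T = 6, G+C = 7
Tm = 4·7 + 2·6 = 28 + 12 = 40°C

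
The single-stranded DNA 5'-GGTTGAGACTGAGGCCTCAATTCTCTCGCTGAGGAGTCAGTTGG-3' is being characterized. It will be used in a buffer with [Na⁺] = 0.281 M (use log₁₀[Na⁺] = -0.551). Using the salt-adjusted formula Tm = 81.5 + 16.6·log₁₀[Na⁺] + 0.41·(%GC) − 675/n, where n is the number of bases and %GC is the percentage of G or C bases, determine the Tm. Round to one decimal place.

Length n = 44. Counting bases: T=12, G=15, A=8, C=9
G+C = 24, so %GC = 24/44 × 100 = 54.545%
Salt term: 16.6 × (-0.551) = -9.147
GC term: 0.41 × 54.545 = 22.363; length term: −675/44 = −15.341
Tm = 81.5 + (-9.147) + 22.363 − 15.341 = 79.375 → 79.4°C

79.4°C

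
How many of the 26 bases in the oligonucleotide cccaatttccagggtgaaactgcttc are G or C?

13

Base counts: C=8, G=5, T=7, A=6
Total G or C: 5 + 8 = 13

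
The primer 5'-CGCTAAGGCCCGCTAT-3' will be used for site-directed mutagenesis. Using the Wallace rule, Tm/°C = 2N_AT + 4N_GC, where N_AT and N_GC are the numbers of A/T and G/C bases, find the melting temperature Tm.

52°C

Counting bases: G=4, T=3, A=3, C=6
AT pairs contribute 6, GC pairs contribute 10.
Tm = 2(6) + 4(10) = 12 + 40 = 52°C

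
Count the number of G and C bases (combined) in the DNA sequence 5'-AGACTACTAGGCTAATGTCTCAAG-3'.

10

A=8, T=6, C=5, G=5
Total G or C: 5 + 5 = 10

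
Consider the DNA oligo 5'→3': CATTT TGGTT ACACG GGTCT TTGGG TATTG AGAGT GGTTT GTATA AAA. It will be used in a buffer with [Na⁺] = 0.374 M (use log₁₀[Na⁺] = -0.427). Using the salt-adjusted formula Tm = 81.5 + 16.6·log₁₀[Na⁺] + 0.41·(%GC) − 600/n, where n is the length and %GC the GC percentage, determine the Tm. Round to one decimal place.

Length n = 48. Base counts: A=11, T=19, G=14, C=4
G+C = 18, so %GC = 18/48 × 100 = 37.5%
Salt term: 16.6 × (-0.427) = -7.088
GC term: 0.41 × 37.5 = 15.375; length term: −600/48 = −12.5
Tm = 81.5 + (-7.088) + 15.375 − 12.5 = 77.287 → 77.3°C

77.3°C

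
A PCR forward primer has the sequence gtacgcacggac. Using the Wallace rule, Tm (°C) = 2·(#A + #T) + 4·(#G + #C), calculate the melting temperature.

G=4, C=4, A=3, T=1
A+T = 4, G+C = 8
Tm = 2(4) + 4(8) = 8 + 32 = 40°C

40°C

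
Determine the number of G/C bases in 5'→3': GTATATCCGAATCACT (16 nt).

6

C=4, T=5, A=5, G=2
G+C = 2 + 4 = 6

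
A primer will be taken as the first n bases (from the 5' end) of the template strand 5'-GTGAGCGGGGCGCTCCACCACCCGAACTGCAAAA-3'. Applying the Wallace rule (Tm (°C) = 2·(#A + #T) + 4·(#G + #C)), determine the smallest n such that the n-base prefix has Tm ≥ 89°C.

n = 26

First 25 bases: GTGAGCGGGGCGCTCCACCACCCGA → Tm = 88°C (< 89°C)
First 26 bases: GTGAGCGGGGCGCTCCACCACCCGAA → Tm = 90°C (≥ 89°C)
Each additional base adds 2°C (A/T) or 4°C (G/C), so Tm is non-decreasing in n; n = 26 is the first length to reach 89°C.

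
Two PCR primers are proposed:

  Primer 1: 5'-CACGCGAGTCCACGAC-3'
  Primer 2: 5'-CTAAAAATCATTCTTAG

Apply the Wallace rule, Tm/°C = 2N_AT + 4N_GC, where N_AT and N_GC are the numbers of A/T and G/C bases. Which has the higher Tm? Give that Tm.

Primer 1, 54°C

Primer 1: A+T=5, G+C=11 → Tm = 2(5)+4(11) = 54°C
Primer 2: A+T=13, G+C=4 → Tm = 2(13)+4(4) = 42°C
54°C vs 42°C → primer 1 is higher.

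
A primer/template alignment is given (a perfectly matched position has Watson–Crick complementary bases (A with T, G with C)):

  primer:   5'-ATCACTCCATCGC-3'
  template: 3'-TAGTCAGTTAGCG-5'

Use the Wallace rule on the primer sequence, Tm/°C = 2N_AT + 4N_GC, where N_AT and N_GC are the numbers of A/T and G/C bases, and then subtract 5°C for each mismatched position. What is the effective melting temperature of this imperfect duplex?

Primer base counts: A=3, T=3, G=1, C=6 → A+T=6, G+C=7
Perfect-match Tm = 2(6) + 4(7) = 12 + 28 = 40°C
Mismatches (positions where the bases are not complementary): 2 (at positions 5, 8)
Effective Tm = 40 − 2×5 = 40 − 10 = 30°C

30°C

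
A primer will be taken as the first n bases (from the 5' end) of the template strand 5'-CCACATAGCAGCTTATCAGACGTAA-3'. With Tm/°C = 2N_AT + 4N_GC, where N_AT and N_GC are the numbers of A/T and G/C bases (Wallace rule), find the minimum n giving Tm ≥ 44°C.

n = 15

First 14 bases: CCACATAGCAGCTT → Tm = 42°C (< 44°C)
First 15 bases: CCACATAGCAGCTTA → Tm = 44°C (≥ 44°C)
Since every base adds ≥2°C, Tm only increases with n, so the threshold is first crossed at n = 15.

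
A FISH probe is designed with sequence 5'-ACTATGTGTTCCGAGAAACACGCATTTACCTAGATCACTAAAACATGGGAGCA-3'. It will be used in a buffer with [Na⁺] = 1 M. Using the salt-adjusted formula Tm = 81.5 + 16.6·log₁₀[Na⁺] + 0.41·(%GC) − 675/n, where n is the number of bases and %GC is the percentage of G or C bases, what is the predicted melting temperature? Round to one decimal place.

85.8°C

Length n = 53. Base counts: G=10, T=12, C=12, A=19
G+C = 22, so %GC = 22/53 × 100 = 41.509%
Salt term: 16.6 × (0) = 0
GC term: 0.41 × 41.509 = 17.019; length term: −675/53 = −12.736
Tm = 81.5 + (0) + 17.019 − 12.736 = 85.783 → 85.8°C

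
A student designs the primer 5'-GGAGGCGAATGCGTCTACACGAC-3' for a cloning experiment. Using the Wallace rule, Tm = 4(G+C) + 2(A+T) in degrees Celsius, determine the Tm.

74°C

Counting bases: C=6, T=3, G=8, A=6
A+T = 9, G+C = 14
Tm = 2×9 + 4×14 = 74°C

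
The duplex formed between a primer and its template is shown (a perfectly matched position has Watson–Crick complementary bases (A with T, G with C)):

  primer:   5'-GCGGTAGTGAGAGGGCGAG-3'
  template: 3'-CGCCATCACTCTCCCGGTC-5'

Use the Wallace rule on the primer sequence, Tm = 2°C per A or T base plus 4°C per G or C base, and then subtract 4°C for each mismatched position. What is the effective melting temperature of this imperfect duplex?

60°C

Primer base counts: A=4, T=2, G=11, C=2 → A+T=6, G+C=13
Perfect-match Tm = 2(6) + 4(13) = 12 + 52 = 64°C
Mismatches (positions where the bases are not complementary): 1 (at position 17)
Effective Tm = 64 − 1×4 = 64 − 4 = 60°C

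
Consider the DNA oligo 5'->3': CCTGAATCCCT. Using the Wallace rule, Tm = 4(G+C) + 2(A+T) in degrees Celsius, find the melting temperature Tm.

34°C

Counting bases: C=5, G=1, T=3, A=2
AT pairs contribute 5, GC pairs contribute 6.
Tm = 2×5 + 4×6 = 34°C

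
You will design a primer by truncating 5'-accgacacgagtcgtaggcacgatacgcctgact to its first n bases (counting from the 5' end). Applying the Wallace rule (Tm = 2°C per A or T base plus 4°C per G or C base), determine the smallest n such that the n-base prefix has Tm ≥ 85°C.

n = 27

First 26 bases: ACCGACACGAGTCGTAGGCACGATAC → Tm = 82°C (< 85°C)
First 27 bases: ACCGACACGAGTCGTAGGCACGATACG → Tm = 86°C (≥ 85°C)
Since every base adds ≥2°C, Tm only increases with n, so the threshold is first crossed at n = 27.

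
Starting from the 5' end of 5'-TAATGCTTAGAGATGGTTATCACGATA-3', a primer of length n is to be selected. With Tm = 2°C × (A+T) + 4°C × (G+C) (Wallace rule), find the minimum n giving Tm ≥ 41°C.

First 15 bases: TAATGCTTAGAGATG → Tm = 40°C (< 41°C)
First 16 bases: TAATGCTTAGAGATGG → Tm = 44°C (≥ 41°C)
Each additional base adds 2°C (A/T) or 4°C (G/C), so Tm is non-decreasing in n; n = 16 is the first length to reach 41°C.

n = 16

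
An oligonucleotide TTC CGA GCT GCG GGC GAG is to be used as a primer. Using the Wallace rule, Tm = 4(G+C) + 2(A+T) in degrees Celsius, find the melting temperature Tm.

62°C

Base counts: G=8, C=5, T=3, A=2
AT pairs contribute 5, GC pairs contribute 13.
Tm = 2(5) + 4(13) = 10 + 52 = 62°C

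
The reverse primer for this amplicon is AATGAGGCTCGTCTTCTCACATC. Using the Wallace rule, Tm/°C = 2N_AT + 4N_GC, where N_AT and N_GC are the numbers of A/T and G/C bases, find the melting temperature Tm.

68°C

Counting bases: T=7, C=7, G=4, A=5
So N_AT = 12 and N_GC = 11.
Tm = 2×12 + 4×11 = 68°C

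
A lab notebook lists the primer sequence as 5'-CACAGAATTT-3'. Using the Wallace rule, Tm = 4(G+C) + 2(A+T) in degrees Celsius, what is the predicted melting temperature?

Base counts: G=1, C=2, T=3, A=4
So N_AT = 7 and N_GC = 3.
Tm = 2×7 + 4×3 = 26°C

26°C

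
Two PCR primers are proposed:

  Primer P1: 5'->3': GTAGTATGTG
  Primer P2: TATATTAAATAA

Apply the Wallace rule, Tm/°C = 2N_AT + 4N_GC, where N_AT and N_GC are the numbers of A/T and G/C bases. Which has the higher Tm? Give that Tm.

Primer P1, 28°C

Primer P1: A+T=6, G+C=4 → Tm = 2(6)+4(4) = 28°C
Primer P2: A+T=12, G+C=0 → Tm = 2(12)+4(0) = 24°C
28°C vs 24°C → primer P1 is higher.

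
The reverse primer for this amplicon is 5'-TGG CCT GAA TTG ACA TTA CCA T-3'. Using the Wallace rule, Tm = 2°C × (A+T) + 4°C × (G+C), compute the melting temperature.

62°C

Base counts: T=7, C=5, G=4, A=6
A+T = 13, G+C = 9
Tm = 2(13) + 4(9) = 26 + 36 = 62°C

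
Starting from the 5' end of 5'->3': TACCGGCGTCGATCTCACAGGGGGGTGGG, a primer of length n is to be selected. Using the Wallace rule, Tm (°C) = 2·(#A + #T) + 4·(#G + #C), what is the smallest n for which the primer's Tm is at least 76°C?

n = 23

First 22 bases: TACCGGCGTCGATCTCACAGGG → Tm = 72°C (< 76°C)
First 23 bases: TACCGGCGTCGATCTCACAGGGG → Tm = 76°C (≥ 76°C)
Since every base adds ≥2°C, Tm only increases with n, so the threshold is first crossed at n = 23.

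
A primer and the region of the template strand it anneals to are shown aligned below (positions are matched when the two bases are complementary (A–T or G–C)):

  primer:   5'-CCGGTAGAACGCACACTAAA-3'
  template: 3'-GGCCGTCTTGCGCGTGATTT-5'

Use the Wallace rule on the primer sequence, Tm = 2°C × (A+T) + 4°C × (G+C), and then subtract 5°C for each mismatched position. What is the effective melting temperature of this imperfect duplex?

Primer base counts: A=8, T=2, G=4, C=6 → A+T=10, G+C=10
Perfect-match Tm = 2(10) + 4(10) = 20 + 40 = 60°C
Mismatches (positions where the bases are not complementary): 2 (at positions 5, 13)
Effective Tm = 60 − 2×5 = 60 − 10 = 50°C

50°C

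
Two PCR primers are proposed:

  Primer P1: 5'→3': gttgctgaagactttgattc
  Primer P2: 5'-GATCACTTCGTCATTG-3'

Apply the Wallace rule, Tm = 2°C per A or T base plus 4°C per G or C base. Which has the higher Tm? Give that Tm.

Primer P1: A+T=12, G+C=8 → Tm = 2(12)+4(8) = 56°C
Primer P2: A+T=9, G+C=7 → Tm = 2(9)+4(7) = 46°C
56°C vs 46°C → primer P1 is higher.

Primer P1, 56°C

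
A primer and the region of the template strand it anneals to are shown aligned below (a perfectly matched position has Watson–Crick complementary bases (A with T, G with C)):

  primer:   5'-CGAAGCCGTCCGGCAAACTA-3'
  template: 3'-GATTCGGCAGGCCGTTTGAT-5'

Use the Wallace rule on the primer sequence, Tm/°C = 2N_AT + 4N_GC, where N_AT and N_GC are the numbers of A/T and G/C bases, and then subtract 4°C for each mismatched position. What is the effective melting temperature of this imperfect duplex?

60°C

Primer base counts: A=6, T=2, G=5, C=7 → A+T=8, G+C=12
Perfect-match Tm = 2(8) + 4(12) = 16 + 48 = 64°C
Mismatches (positions where the bases are not complementary): 1 (at position 2)
Effective Tm = 64 − 1×4 = 64 − 4 = 60°C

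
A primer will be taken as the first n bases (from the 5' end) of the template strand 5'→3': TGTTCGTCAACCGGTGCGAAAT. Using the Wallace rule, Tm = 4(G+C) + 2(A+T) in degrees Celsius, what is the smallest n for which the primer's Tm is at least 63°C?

n = 21

First 20 bases: TGTTCGTCAACCGGTGCGAA → Tm = 62°C (< 63°C)
First 21 bases: TGTTCGTCAACCGGTGCGAAA → Tm = 64°C (≥ 63°C)
Each additional base adds 2°C (A/T) or 4°C (G/C), so Tm is non-decreasing in n; n = 21 is the first length to reach 63°C.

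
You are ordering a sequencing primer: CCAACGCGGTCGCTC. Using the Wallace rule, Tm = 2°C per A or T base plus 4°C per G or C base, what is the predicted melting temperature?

52°C

G=4, C=7, T=2, A=2
So N_AT = 4 and N_GC = 11.
Tm = 2×4 + 4×11 = 52°C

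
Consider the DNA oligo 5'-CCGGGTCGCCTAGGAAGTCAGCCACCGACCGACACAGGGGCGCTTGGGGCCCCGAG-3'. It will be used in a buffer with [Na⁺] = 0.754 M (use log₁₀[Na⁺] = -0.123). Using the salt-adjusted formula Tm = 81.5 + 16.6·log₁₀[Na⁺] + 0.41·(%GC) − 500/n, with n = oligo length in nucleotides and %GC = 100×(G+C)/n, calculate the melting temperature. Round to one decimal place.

Length n = 56. Base counts: G=21, A=10, T=5, C=20
G+C = 41, so %GC = 41/56 × 100 = 73.214%
Salt term: 16.6 × (-0.123) = -2.042
GC term: 0.41 × 73.214 = 30.018; length term: −500/56 = −8.929
Tm = 81.5 + (-2.042) + 30.018 − 8.929 = 100.547 → 100.5°C

100.5°C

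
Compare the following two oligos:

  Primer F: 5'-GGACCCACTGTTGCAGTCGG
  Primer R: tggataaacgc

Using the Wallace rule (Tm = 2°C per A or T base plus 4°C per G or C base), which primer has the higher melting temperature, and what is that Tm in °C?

Primer F, 66°C

Primer F: A+T=7, G+C=13 → Tm = 2(7)+4(13) = 66°C
Primer R: A+T=6, G+C=5 → Tm = 2(6)+4(5) = 32°C
66°C vs 32°C → primer F is higher.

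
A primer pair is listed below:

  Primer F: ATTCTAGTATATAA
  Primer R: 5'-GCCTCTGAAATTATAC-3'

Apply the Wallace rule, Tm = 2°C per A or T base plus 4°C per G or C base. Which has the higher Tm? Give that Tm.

Primer R, 44°C

Primer F: A+T=12, G+C=2 → Tm = 2(12)+4(2) = 32°C
Primer R: A+T=10, G+C=6 → Tm = 2(10)+4(6) = 44°C
32°C vs 44°C → primer R is higher.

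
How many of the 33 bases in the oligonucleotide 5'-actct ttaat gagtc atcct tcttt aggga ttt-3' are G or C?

11

Scanning the sequence gives T=15, C=6, A=7, G=5.
G+C = 5 + 6 = 11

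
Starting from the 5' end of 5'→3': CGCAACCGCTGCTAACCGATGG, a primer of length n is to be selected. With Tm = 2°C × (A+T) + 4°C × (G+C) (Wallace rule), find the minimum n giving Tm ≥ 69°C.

n = 22

First 21 bases: CGCAACCGCTGCTAACCGATG → Tm = 68°C (< 69°C)
First 22 bases: CGCAACCGCTGCTAACCGATGG → Tm = 72°C (≥ 69°C)
Since every base adds ≥2°C, Tm only increases with n, so the threshold is first crossed at n = 22.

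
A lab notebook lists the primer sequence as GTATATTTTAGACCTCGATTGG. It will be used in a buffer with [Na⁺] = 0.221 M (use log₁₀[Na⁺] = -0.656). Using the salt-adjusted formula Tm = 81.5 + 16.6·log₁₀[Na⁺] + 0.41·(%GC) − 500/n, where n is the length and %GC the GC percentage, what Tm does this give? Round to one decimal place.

62.8°C

Length n = 22. Counting bases: C=3, T=9, G=5, A=5
G+C = 8, so %GC = 8/22 × 100 = 36.364%
Salt term: 16.6 × (-0.656) = -10.89
GC term: 0.41 × 36.364 = 14.909; length term: −500/22 = −22.727
Tm = 81.5 + (-10.89) + 14.909 − 22.727 = 62.792 → 62.8°C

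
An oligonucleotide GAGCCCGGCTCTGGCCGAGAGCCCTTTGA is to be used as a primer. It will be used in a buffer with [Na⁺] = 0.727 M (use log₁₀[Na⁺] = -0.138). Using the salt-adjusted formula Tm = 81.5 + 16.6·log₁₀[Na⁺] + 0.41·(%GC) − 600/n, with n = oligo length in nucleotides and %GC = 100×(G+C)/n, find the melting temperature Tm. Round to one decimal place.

Length n = 29. Counting bases: A=4, G=10, C=10, T=5
G+C = 20, so %GC = 20/29 × 100 = 68.966%
Salt term: 16.6 × (-0.138) = -2.291
GC term: 0.41 × 68.966 = 28.276; length term: −600/29 = −20.69
Tm = 81.5 + (-2.291) + 28.276 − 20.69 = 86.795 → 86.8°C

86.8°C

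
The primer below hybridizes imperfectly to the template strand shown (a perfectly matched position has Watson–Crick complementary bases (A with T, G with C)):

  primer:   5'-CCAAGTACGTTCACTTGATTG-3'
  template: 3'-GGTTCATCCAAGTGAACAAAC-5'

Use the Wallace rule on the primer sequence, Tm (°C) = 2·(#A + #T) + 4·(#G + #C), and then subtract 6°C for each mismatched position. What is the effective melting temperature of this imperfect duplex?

48°C

Primer base counts: A=5, T=7, G=4, C=5 → A+T=12, G+C=9
Perfect-match Tm = 2(12) + 4(9) = 24 + 36 = 60°C
Mismatches (positions where the bases are not complementary): 2 (at positions 8, 18)
Effective Tm = 60 − 2×6 = 60 − 12 = 48°C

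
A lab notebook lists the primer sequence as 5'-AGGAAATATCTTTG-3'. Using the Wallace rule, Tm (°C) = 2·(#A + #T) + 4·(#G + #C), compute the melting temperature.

36°C

Base counts: G=3, T=5, A=5, C=1
A+T = 10, G+C = 4
Tm = 4·4 + 2·10 = 16 + 20 = 36°C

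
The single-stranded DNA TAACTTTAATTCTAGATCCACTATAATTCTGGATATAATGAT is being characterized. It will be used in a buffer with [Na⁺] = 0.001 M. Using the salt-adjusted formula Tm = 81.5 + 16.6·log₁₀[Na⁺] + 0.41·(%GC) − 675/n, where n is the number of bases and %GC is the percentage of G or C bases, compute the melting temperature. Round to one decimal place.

Length n = 42. Counting bases: A=15, G=4, T=17, C=6
G+C = 10, so %GC = 10/42 × 100 = 23.81%
Salt term: 16.6 × (-3) = -49.8
GC term: 0.41 × 23.81 = 9.762; length term: −675/42 = −16.071
Tm = 81.5 + (-49.8) + 9.762 − 16.071 = 25.391 → 25.4°C

25.4°C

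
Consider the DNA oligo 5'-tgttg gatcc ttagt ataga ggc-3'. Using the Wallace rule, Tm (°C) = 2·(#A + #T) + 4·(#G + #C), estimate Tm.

66°C

Base counts: C=3, T=8, A=5, G=7
A+T = 13, G+C = 10
Tm = 4·10 + 2·13 = 40 + 26 = 66°C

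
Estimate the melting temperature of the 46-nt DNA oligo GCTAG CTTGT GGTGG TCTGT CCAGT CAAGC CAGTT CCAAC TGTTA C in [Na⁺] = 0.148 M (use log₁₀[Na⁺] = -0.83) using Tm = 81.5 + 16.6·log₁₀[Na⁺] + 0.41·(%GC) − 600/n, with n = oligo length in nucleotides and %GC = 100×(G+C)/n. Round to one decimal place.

76.1°C

Length n = 46. Counting bases: T=14, A=8, C=12, G=12
G+C = 24, so %GC = 24/46 × 100 = 52.174%
Salt term: 16.6 × (-0.83) = -13.778
GC term: 0.41 × 52.174 = 21.391; length term: −600/46 = −13.043
Tm = 81.5 + (-13.778) + 21.391 − 13.043 = 76.07 → 76.1°C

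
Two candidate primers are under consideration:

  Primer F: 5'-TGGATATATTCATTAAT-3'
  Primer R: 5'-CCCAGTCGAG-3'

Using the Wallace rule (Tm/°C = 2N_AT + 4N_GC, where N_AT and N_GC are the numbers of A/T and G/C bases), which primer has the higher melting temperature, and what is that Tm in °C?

Primer F, 40°C

Primer F: A+T=14, G+C=3 → Tm = 2(14)+4(3) = 40°C
Primer R: A+T=3, G+C=7 → Tm = 2(3)+4(7) = 34°C
40°C vs 34°C → primer F is higher.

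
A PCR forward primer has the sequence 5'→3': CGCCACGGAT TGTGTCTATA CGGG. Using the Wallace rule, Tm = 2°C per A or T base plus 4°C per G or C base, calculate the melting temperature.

76°C

T=6, G=8, C=6, A=4
A+T = 10, G+C = 14
Tm = 2×10 + 4×14 = 76°C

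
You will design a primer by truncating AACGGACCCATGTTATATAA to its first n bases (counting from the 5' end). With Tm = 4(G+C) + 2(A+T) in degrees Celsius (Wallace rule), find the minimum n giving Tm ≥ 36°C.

First 11 bases: AACGGACCCAT → Tm = 34°C (< 36°C)
First 12 bases: AACGGACCCATG → Tm = 38°C (≥ 36°C)
Each additional base adds 2°C (A/T) or 4°C (G/C), so Tm is non-decreasing in n; n = 12 is the first length to reach 36°C.

n = 12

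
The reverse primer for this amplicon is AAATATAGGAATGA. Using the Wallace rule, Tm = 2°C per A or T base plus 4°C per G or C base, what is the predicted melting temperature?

34°C

C=0, T=3, G=3, A=8
A+T = 11, G+C = 3
Tm = 2(11) + 4(3) = 22 + 12 = 34°C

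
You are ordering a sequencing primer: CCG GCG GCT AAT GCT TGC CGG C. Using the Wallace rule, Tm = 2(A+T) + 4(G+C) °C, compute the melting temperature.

76°C

Counting bases: C=8, A=2, T=4, G=8
AT pairs contribute 6, GC pairs contribute 16.
Tm = 4·16 + 2·6 = 64 + 12 = 76°C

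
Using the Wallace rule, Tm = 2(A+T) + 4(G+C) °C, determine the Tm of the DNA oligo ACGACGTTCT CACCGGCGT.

62°C

C=7, A=3, T=4, G=5
AT pairs contribute 7, GC pairs contribute 12.
Tm = 2×7 + 4×12 = 62°C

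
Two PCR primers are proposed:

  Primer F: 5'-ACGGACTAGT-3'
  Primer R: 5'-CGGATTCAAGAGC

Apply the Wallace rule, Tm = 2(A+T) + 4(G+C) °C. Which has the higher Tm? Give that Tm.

Primer R, 40°C

Primer F: A+T=5, G+C=5 → Tm = 2(5)+4(5) = 30°C
Primer R: A+T=6, G+C=7 → Tm = 2(6)+4(7) = 40°C
30°C vs 40°C → primer R is higher.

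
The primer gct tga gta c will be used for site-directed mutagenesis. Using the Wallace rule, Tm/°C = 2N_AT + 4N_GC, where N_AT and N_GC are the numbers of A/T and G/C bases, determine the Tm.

30°C

Counting bases: C=2, A=2, T=3, G=3
A+T = 5, G+C = 5
Tm = 2(5) + 4(5) = 10 + 20 = 30°C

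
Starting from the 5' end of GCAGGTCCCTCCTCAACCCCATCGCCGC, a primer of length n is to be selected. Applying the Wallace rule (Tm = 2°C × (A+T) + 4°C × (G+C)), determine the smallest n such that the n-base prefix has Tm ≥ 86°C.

n = 26

First 25 bases: GCAGGTCCCTCCTCAACCCCATCGC → Tm = 84°C (< 86°C)
First 26 bases: GCAGGTCCCTCCTCAACCCCATCGCC → Tm = 88°C (≥ 86°C)
Since every base adds ≥2°C, Tm only increases with n, so the threshold is first crossed at n = 26.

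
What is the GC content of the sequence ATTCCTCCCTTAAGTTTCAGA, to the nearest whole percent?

Scanning the sequence gives G=2, A=5, T=8, C=6.
G+C = 2 + 6 = 8 out of 21 bases
%GC = 8/21 × 100 = 38.1% ≈ 38%

38%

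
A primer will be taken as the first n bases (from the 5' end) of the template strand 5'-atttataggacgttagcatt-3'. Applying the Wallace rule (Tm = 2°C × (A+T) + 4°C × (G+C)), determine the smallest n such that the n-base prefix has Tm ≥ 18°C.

n = 8

First 7 bases: ATTTATA → Tm = 14°C (< 18°C)
First 8 bases: ATTTATAG → Tm = 18°C (≥ 18°C)
Since every base adds ≥2°C, Tm only increases with n, so the threshold is first crossed at n = 8.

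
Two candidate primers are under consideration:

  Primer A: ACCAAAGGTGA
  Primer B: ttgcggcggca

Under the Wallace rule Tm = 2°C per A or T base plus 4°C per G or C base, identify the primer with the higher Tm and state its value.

Primer B, 38°C

Primer A: A+T=6, G+C=5 → Tm = 2(6)+4(5) = 32°C
Primer B: A+T=3, G+C=8 → Tm = 2(3)+4(8) = 38°C
32°C vs 38°C → primer B is higher.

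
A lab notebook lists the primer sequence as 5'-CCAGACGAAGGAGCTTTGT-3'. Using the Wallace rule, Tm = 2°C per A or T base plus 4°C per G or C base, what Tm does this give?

58°C

Counting bases: T=4, A=5, G=6, C=4
A+T = 9, G+C = 10
Tm = 4·10 + 2·9 = 40 + 18 = 58°C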